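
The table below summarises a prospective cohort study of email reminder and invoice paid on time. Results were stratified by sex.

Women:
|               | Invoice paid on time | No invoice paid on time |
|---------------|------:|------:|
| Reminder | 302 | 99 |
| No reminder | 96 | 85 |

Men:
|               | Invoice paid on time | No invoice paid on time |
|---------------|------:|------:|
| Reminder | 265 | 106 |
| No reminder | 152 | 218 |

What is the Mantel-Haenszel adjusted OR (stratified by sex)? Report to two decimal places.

3.21

OR_MH = Σ(aᵢdᵢ/nᵢ) / Σ(bᵢcᵢ/nᵢ), where nᵢ is the stratum total.
Stratum 1 (Women): n = 582; a·d/n = 302·85/582 = 44.1065; b·c/n = 99·96/582 = 16.3299
Stratum 2 (Men): n = 741; a·d/n = 265·218/741 = 77.9622; b·c/n = 106·152/741 = 21.7436
OR_MH = (44.1065 + 77.9622) / (16.3299 + 21.7436) = 122.0687 / 38.0735 = 3.20614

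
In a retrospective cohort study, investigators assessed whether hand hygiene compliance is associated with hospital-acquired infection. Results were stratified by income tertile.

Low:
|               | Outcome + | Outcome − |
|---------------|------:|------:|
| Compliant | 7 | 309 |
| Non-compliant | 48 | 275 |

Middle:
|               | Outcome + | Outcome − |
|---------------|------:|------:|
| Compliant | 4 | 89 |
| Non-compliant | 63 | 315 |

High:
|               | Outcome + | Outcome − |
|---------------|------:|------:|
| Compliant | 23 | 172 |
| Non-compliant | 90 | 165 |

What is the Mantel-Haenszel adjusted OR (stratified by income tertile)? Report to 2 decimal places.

OR_MH = Σ(aᵢdᵢ/nᵢ) / Σ(bᵢcᵢ/nᵢ), where nᵢ is the stratum total.
Stratum 1 (Low): n = 639; a·d/n = 7·275/639 = 3.0125; b·c/n = 309·48/639 = 23.2113
Stratum 2 (Middle): n = 471; a·d/n = 4·315/471 = 2.6752; b·c/n = 89·63/471 = 11.9045
Stratum 3 (High): n = 450; a·d/n = 23·165/450 = 8.4333; b·c/n = 172·90/450 = 34.4000
OR_MH = (3.0125 + 2.6752 + 8.4333) / (23.2113 + 11.9045 + 34.4000) = 14.1210 / 69.5157 = 0.20313

0.20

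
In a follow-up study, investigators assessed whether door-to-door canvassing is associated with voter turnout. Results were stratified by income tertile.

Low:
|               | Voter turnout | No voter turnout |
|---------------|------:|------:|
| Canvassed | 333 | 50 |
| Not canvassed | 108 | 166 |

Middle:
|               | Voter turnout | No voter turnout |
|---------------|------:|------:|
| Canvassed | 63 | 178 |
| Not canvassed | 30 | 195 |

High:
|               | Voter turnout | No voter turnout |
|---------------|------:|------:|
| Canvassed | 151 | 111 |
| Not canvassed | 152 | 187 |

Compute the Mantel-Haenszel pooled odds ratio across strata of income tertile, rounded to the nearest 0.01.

3.30

OR_MH = Σ(aᵢdᵢ/nᵢ) / Σ(bᵢcᵢ/nᵢ), where nᵢ is the stratum total.
Stratum 1 (Low): n = 657; a·d/n = 333·166/657 = 84.1370; b·c/n = 50·108/657 = 8.2192
Stratum 2 (Middle): n = 466; a·d/n = 63·195/466 = 26.3627; b·c/n = 178·30/466 = 11.4592
Stratum 3 (High): n = 601; a·d/n = 151·187/601 = 46.9834; b·c/n = 111·152/601 = 28.0732
OR_MH = (84.1370 + 26.3627 + 46.9834) / (8.2192 + 11.4592 + 28.0732) = 157.4830 / 47.7516 = 3.29796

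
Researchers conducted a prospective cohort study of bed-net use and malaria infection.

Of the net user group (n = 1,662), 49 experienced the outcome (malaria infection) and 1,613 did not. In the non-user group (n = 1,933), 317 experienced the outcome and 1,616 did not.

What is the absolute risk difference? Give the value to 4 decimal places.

-0.1345

From the description: a = 49, b = 1613, c = 317, d = 1616.
Risk in exposed = 49/1662 = 0.029483; risk in unexposed = 317/1933 = 0.163994.
Risk difference = 0.029483 − 0.163994 = -0.134511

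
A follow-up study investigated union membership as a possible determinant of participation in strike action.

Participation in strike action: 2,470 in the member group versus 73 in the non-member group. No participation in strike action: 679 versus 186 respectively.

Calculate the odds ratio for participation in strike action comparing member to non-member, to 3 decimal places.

9.269

From the description: a = 2470, b = 679, c = 73, d = 186.
OR = (a·d)/(b·c) = (2470 × 186) / (679 × 73) = 459420 / 49567 = 9.26867
The odds of participation in strike action are about 9.27 times as high in the member group.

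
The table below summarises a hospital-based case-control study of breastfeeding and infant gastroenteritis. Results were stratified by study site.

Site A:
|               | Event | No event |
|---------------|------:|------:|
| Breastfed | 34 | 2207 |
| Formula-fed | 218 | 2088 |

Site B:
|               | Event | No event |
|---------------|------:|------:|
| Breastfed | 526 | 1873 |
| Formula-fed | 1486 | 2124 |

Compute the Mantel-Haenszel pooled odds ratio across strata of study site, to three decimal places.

OR_MH = Σ(aᵢdᵢ/nᵢ) / Σ(bᵢcᵢ/nᵢ), where nᵢ is the stratum total.
Stratum 1 (Site A): n = 4547; a·d/n = 34·2088/4547 = 15.6129; b·c/n = 2207·218/4547 = 105.8117
Stratum 2 (Site B): n = 6009; a·d/n = 526·2124/6009 = 185.9251; b·c/n = 1873·1486/6009 = 463.1849
OR_MH = (15.6129 + 185.9251) / (105.8117 + 463.1849) = 201.5380 / 568.9966 = 0.35420

0.354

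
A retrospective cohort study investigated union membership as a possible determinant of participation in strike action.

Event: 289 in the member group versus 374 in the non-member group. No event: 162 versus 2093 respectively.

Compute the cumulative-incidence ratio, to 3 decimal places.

From the description: a = 289, b = 162, c = 374, d = 2093.
Risk in exposed = 289/451 = 0.64080; risk in unexposed = 374/2467 = 0.15160.
RR = 0.64080 / 0.15160 = 4.22687
The risk among the exposed is 4.23 times that among the unexposed.

4.227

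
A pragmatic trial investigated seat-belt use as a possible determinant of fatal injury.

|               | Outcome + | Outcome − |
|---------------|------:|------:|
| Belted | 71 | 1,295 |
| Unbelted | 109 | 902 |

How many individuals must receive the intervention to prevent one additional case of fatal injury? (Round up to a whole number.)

18

Risk in treated group = 71/1366 = 0.05198; risk in control = 109/1011 = 0.10781.
Absolute risk reduction = 0.10781 − 0.05198 = 0.05584
NNT = 1 / ARR = 1 / 0.05584 = 17.909 → round up → 18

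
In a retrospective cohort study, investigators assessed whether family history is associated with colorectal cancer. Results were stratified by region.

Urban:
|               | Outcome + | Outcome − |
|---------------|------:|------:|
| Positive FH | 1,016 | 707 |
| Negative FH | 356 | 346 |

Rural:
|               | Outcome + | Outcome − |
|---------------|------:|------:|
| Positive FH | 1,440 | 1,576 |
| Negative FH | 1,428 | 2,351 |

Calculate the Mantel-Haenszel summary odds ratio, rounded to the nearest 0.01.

OR_MH = Σ(aᵢdᵢ/nᵢ) / Σ(bᵢcᵢ/nᵢ), where nᵢ is the stratum total.
Stratum 1 (Urban): n = 2425; a·d/n = 1016·346/2425 = 144.9633; b·c/n = 707·356/2425 = 103.7905
Stratum 2 (Rural): n = 6795; a·d/n = 1440·2351/6795 = 498.2252; b·c/n = 1576·1428/6795 = 331.2035
OR_MH = (144.9633 + 498.2252) / (103.7905 + 331.2035) = 643.1885 / 434.9940 = 1.47861

1.48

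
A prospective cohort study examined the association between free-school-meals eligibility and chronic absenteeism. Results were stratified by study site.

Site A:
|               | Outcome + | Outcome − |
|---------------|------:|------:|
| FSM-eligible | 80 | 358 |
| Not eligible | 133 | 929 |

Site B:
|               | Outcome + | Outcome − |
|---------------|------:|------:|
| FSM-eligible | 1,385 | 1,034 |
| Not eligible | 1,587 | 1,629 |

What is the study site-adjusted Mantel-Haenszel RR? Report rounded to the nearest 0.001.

1.176

RR_MH = Σ(aᵢ·n₀ᵢ/nᵢ) / Σ(cᵢ·n₁ᵢ/nᵢ), with n₁ᵢ = aᵢ+bᵢ (exposed), n₀ᵢ = cᵢ+dᵢ (unexposed), nᵢ = n₁ᵢ+n₀ᵢ.
Stratum 1 (Site A): n₁ = 438, n₀ = 1062, n = 1500; a·n₀/n = 80·1062/1500 = 56.6400; c·n₁/n = 133·438/1500 = 38.8360
Stratum 2 (Site B): n₁ = 2419, n₀ = 3216, n = 5635; a·n₀/n = 1385·3216/5635 = 790.4454; c·n₁/n = 1587·2419/5635 = 681.2694
RR_MH = (56.6400 + 790.4454) / (38.8360 + 681.2694) = 847.0854 / 720.1054 = 1.17634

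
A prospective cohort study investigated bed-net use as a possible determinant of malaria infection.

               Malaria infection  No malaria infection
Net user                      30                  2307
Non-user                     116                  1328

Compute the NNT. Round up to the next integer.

15

Risk in treated group = 30/2337 = 0.01284; risk in control = 116/1444 = 0.08033.
Absolute risk reduction = 0.08033 − 0.01284 = 0.06750
NNT = 1 / ARR = 1 / 0.06750 = 14.816 → round up → 15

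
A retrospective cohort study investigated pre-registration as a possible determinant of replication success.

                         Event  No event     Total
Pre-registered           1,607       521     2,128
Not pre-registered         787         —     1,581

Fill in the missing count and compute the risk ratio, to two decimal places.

The missing cell is in the unexposed row: 1581 − 787 = 794.
So a = 1607, b = 521, c = 787, d = 794.
RR = [a/(a+b)] / [c/(c+d)] = (1607/2128) / (787/1581) = 0.75517/0.49779 = 1.51706

1.52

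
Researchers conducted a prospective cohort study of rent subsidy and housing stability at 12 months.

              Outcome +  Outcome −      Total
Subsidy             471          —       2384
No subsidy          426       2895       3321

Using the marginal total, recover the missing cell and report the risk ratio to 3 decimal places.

1.540

The missing cell is in the exposed row: 2384 − 471 = 1913.
So a = 471, b = 1913, c = 426, d = 2895.
RR = [a/(a+b)] / [c/(c+d)] = (471/2384) / (426/3321) = 0.19757/0.12827 = 1.54019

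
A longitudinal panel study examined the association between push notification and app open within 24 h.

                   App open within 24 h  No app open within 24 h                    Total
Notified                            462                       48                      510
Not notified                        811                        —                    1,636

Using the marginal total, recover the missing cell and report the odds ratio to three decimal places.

9.791

The missing cell is in the unexposed row: 1636 − 811 = 825.
So a = 462, b = 48, c = 811, d = 825.
OR = (a·d)/(b·c) = (462 × 825) / (48 × 811) = 381150 / 38928 = 9.79115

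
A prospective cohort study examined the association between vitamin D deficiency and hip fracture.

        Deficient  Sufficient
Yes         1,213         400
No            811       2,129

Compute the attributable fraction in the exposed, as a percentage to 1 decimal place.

Reading the table with exposure as columns: a = 1213 (Deficient, case), b = 811 (Deficient, non-case), c = 400 (Sufficient, case), d = 2129.
Risk in exposed = 1213/2024 = 0.59931; risk in unexposed = 400/2529 = 0.15817.
RR = 0.59931/0.15817 = 3.78913
AR% = (RR − 1)/RR × 100 = (3.78913 − 1)/3.78913 × 100 = 73.6087%

73.6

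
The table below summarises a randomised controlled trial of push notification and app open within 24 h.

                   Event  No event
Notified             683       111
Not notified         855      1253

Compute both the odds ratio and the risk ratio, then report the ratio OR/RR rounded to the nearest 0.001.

Cells: a = 683, b = 111, c = 855, d = 1253.
OR = (683·1253)/(111·855) = 855799/94905 = 9.01743
Risk in exposed = 683/794 = 0.86020; risk in unexposed = 855/2108 = 0.40560; RR = 2.12082
OR/RR = 9.01743 / 2.12082 = 4.25185
The outcome is not rare, so the OR lies further from 1 than the RR.

4.252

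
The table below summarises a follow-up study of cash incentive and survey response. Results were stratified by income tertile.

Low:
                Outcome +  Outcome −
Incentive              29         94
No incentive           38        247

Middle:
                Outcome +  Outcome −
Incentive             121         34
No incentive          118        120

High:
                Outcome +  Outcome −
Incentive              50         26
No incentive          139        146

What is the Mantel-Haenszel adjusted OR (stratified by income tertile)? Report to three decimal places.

OR_MH = Σ(aᵢdᵢ/nᵢ) / Σ(bᵢcᵢ/nᵢ), where nᵢ is the stratum total.
Stratum 1 (Low): n = 408; a·d/n = 29·247/408 = 17.5564; b·c/n = 94·38/408 = 8.7549
Stratum 2 (Middle): n = 393; a·d/n = 121·120/393 = 36.9466; b·c/n = 34·118/393 = 10.2087
Stratum 3 (High): n = 361; a·d/n = 50·146/361 = 20.2216; b·c/n = 26·139/361 = 10.0111
OR_MH = (17.5564 + 36.9466 + 20.2216) / (8.7549 + 10.2087 + 10.0111) = 74.7245 / 28.9746 = 2.57896

2.579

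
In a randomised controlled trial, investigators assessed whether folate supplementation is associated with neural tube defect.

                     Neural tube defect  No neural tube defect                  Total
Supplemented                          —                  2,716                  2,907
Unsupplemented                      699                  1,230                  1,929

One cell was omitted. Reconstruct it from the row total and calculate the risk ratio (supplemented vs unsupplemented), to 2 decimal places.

0.18

The missing cell is in the exposed row: 2907 − 2716 = 191.
So a = 191, b = 2716, c = 699, d = 1230.
RR = [a/(a+b)] / [c/(c+d)] = (191/2907) / (699/1929) = 0.06570/0.36236 = 0.18132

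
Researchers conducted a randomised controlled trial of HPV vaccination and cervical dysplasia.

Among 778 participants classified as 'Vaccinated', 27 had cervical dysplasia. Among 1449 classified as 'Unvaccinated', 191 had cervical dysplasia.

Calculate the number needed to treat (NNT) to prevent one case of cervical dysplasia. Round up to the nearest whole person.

11

Risk in treated group = 27/778 = 0.03470; risk in control = 191/1449 = 0.13182.
Absolute risk reduction = 0.13182 − 0.03470 = 0.09711
NNT = 1 / ARR = 1 / 0.09711 = 10.298 → round up → 11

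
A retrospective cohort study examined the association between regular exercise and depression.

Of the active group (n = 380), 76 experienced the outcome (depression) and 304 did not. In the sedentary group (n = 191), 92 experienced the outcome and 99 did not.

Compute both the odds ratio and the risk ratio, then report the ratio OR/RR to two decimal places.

0.65

From the description: a = 76, b = 304, c = 92, d = 99.
OR = (76·99)/(304·92) = 7524/27968 = 0.26902
Risk in exposed = 76/380 = 0.20000; risk in unexposed = 92/191 = 0.48168; RR = 0.41522
OR/RR = 0.26902 / 0.41522 = 0.64791
The outcome is not rare, so the OR lies further from 1 than the RR.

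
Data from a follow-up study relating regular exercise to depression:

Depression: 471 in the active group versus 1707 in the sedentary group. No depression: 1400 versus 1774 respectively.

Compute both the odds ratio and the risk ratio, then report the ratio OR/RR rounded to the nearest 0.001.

0.681

From the description: a = 471, b = 1400, c = 1707, d = 1774.
OR = (471·1774)/(1400·1707) = 835554/2389800 = 0.34963
Risk in exposed = 471/1871 = 0.25174; risk in unexposed = 1707/3481 = 0.49038; RR = 0.51335
OR/RR = 0.34963 / 0.51335 = 0.68108
The outcome is not rare, so the OR lies further from 1 than the RR.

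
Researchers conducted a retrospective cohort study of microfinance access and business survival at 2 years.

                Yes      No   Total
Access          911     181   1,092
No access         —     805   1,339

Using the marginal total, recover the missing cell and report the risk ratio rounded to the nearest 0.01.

The missing cell is in the unexposed row: 1339 − 805 = 534.
So a = 911, b = 181, c = 534, d = 805.
RR = [a/(a+b)] / [c/(c+d)] = (911/1092) / (534/1339) = 0.83425/0.39881 = 2.09187

2.09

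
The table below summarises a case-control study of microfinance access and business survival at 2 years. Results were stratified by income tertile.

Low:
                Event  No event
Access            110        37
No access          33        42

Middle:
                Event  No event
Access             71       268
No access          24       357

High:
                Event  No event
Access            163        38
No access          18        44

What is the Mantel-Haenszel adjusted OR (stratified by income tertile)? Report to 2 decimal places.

4.89

OR_MH = Σ(aᵢdᵢ/nᵢ) / Σ(bᵢcᵢ/nᵢ), where nᵢ is the stratum total.
Stratum 1 (Low): n = 222; a·d/n = 110·42/222 = 20.8108; b·c/n = 37·33/222 = 5.5000
Stratum 2 (Middle): n = 720; a·d/n = 71·357/720 = 35.2042; b·c/n = 268·24/720 = 8.9333
Stratum 3 (High): n = 263; a·d/n = 163·44/263 = 27.2700; b·c/n = 38·18/263 = 2.6008
OR_MH = (20.8108 + 35.2042 + 27.2700) / (5.5000 + 8.9333 + 2.6008) = 83.2849 / 17.0341 = 4.88931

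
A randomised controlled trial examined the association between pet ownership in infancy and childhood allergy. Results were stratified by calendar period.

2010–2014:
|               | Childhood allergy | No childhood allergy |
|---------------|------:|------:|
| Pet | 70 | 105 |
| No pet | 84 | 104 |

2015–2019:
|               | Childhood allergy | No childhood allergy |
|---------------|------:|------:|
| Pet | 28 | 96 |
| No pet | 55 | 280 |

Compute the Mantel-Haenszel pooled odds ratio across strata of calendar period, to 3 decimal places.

OR_MH = Σ(aᵢdᵢ/nᵢ) / Σ(bᵢcᵢ/nᵢ), where nᵢ is the stratum total.
Stratum 1 (2010–2014): n = 363; a·d/n = 70·104/363 = 20.0551; b·c/n = 105·84/363 = 24.2975
Stratum 2 (2015–2019): n = 459; a·d/n = 28·280/459 = 17.0806; b·c/n = 96·55/459 = 11.5033
OR_MH = (20.0551 + 17.0806) / (24.2975 + 11.5033) = 37.1357 / 35.8008 = 1.03729

1.037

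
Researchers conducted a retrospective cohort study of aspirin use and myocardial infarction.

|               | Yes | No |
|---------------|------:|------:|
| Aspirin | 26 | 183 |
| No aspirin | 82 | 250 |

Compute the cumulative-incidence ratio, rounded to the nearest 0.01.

0.50

Cells: a = 26, b = 183, c = 82, d = 250.
Risk in exposed = 26/209 = 0.12440; risk in unexposed = 82/332 = 0.24699.
RR = 0.12440 / 0.24699 = 0.50368
The risk is 50% lower among the exposed than among the unexposed.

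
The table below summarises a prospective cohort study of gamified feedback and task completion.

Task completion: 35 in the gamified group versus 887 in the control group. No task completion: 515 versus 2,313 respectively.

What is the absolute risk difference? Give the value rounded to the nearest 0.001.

-0.214

From the description: a = 35, b = 515, c = 887, d = 2313.
Risk in exposed = 35/550 = 0.063636; risk in unexposed = 887/3200 = 0.277187.
Risk difference = 0.063636 − 0.277187 = -0.213551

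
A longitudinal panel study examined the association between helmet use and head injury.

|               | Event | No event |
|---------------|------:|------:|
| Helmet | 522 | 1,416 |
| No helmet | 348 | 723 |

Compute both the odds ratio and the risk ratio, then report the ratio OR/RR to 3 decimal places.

0.924

Cells: a = 522, b = 1416, c = 348, d = 723.
OR = (522·723)/(1416·348) = 377406/492768 = 0.76589
Risk in exposed = 522/1938 = 0.26935; risk in unexposed = 348/1071 = 0.32493; RR = 0.82895
OR/RR = 0.76589 / 0.82895 = 0.92393
The outcome is not rare, so the OR lies further from 1 than the RR.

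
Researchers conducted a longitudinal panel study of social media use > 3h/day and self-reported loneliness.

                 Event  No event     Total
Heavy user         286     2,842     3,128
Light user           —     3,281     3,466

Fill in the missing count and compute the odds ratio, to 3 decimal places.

1.785

The missing cell is in the unexposed row: 3466 − 3281 = 185.
So a = 286, b = 2842, c = 185, d = 3281.
OR = (a·d)/(b·c) = (286 × 3281) / (2842 × 185) = 938366 / 525770 = 1.78475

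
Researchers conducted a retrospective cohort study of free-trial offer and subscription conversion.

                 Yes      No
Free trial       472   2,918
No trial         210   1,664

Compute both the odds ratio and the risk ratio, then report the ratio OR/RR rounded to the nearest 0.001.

Cells: a = 472, b = 2918, c = 210, d = 1664.
OR = (472·1664)/(2918·210) = 785408/612780 = 1.28171
Risk in exposed = 472/3390 = 0.13923; risk in unexposed = 210/1874 = 0.11206; RR = 1.24249
OR/RR = 1.28171 / 1.24249 = 1.03157
The outcome is not rare, so the OR lies further from 1 than the RR.

1.032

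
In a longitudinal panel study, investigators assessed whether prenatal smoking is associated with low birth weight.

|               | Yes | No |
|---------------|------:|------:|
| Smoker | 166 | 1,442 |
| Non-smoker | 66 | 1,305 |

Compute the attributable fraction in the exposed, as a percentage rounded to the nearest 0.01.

53.37

Cells: a = 166, b = 1442, c = 66, d = 1305.
Risk in exposed = 166/1608 = 0.10323; risk in unexposed = 66/1371 = 0.04814.
RR = 0.10323/0.04814 = 2.14445
AR% = (RR − 1)/RR × 100 = (2.14445 − 1)/2.14445 × 100 = 53.3680%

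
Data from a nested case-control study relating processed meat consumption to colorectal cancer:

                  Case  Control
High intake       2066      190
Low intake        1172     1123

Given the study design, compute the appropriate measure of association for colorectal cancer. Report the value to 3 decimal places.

10.419

Cells: a = 2066, b = 190, c = 1172, d = 1123.
This is a nested case-control study: participants were sampled on outcome status, so risks in the source population cannot be estimated directly — relative risk is not valid here. The odds ratio is the appropriate measure.
OR = (a·d)/(b·c) = (2066 × 1123) / (190 × 1172) = 2320118 / 222680 = 10.41907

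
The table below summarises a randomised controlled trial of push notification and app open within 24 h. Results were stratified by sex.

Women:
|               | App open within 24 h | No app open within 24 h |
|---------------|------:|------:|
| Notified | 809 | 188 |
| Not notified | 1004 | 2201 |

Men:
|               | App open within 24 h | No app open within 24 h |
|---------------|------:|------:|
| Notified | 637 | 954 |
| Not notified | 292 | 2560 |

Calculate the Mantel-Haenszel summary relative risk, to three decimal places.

RR_MH = Σ(aᵢ·n₀ᵢ/nᵢ) / Σ(cᵢ·n₁ᵢ/nᵢ), with n₁ᵢ = aᵢ+bᵢ (exposed), n₀ᵢ = cᵢ+dᵢ (unexposed), nᵢ = n₁ᵢ+n₀ᵢ.
Stratum 1 (Women): n₁ = 997, n₀ = 3205, n = 4202; a·n₀/n = 809·3205/4202 = 617.0502; c·n₁/n = 1004·997/4202 = 238.2170
Stratum 2 (Men): n₁ = 1591, n₀ = 2852, n = 4443; a·n₀/n = 637·2852/4443 = 408.8958; c·n₁/n = 292·1591/4443 = 104.5627
RR_MH = (617.0502 + 408.8958) / (238.2170 + 104.5627) = 1025.9460 / 342.7797 = 2.99302

2.993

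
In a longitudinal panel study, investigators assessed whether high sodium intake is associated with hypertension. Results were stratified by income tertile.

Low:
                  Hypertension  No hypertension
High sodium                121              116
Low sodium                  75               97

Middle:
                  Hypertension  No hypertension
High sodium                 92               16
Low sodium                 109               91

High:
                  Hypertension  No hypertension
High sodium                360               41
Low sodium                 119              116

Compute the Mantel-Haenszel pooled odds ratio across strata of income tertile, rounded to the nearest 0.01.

3.51

OR_MH = Σ(aᵢdᵢ/nᵢ) / Σ(bᵢcᵢ/nᵢ), where nᵢ is the stratum total.
Stratum 1 (Low): n = 409; a·d/n = 121·97/409 = 28.6968; b·c/n = 116·75/409 = 21.2714
Stratum 2 (Middle): n = 308; a·d/n = 92·91/308 = 27.1818; b·c/n = 16·109/308 = 5.6623
Stratum 3 (High): n = 636; a·d/n = 360·116/636 = 65.6604; b·c/n = 41·119/636 = 7.6714
OR_MH = (28.6968 + 27.1818 + 65.6604) / (21.2714 + 5.6623 + 7.6714) = 121.5390 / 34.6051 = 3.51217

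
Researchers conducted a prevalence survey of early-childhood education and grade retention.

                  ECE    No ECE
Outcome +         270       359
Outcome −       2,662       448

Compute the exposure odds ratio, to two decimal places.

Reading the table with exposure as columns: a = 270 (ECE, case), b = 2662 (ECE, non-case), c = 359 (No ECE, case), d = 448.
OR = (a·d)/(b·c) = (270 × 448) / (2662 × 359) = 120960 / 955658 = 0.12657
Exposure is associated with lower odds of grade retention (OR = 0.13 < 1).

0.13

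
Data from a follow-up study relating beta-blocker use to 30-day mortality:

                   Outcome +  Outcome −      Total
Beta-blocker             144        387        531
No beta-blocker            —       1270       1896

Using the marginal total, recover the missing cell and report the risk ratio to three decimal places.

0.821

The missing cell is in the unexposed row: 1896 − 1270 = 626.
So a = 144, b = 387, c = 626, d = 1270.
RR = [a/(a+b)] / [c/(c+d)] = (144/531) / (626/1896) = 0.27119/0.33017 = 0.82136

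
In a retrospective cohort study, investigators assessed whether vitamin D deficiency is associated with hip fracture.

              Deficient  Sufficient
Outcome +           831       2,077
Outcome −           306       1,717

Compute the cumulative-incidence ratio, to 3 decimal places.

1.335

Reading the table with exposure as columns: a = 831 (Deficient, case), b = 306 (Deficient, non-case), c = 2077 (Sufficient, case), d = 1717.
Risk in exposed = 831/1137 = 0.73087; risk in unexposed = 2077/3794 = 0.54744.
RR = 0.73087 / 0.54744 = 1.33506
The risk among the exposed is 1.34 times that among the unexposed.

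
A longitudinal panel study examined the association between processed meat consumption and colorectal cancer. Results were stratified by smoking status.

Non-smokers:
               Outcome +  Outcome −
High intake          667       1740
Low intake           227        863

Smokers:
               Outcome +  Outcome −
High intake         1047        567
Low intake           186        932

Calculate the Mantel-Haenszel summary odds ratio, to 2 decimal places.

OR_MH = Σ(aᵢdᵢ/nᵢ) / Σ(bᵢcᵢ/nᵢ), where nᵢ is the stratum total.
Stratum 1 (Non-smokers): n = 3497; a·d/n = 667·863/3497 = 164.6042; b·c/n = 1740·227/3497 = 112.9482
Stratum 2 (Smokers): n = 2732; a·d/n = 1047·932/2732 = 357.1757; b·c/n = 567·186/2732 = 38.6025
OR_MH = (164.6042 + 357.1757) / (112.9482 + 38.6025) = 521.7799 / 151.5507 = 3.44294

3.44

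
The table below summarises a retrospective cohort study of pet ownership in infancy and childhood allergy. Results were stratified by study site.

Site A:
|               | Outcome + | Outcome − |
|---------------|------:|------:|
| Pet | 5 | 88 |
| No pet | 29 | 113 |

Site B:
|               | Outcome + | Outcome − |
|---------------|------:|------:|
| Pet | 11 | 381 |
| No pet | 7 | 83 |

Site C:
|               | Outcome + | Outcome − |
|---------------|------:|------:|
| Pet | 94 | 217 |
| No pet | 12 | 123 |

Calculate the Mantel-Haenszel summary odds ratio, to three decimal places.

1.359

OR_MH = Σ(aᵢdᵢ/nᵢ) / Σ(bᵢcᵢ/nᵢ), where nᵢ is the stratum total.
Stratum 1 (Site A): n = 235; a·d/n = 5·113/235 = 2.4043; b·c/n = 88·29/235 = 10.8596
Stratum 2 (Site B): n = 482; a·d/n = 11·83/482 = 1.8942; b·c/n = 381·7/482 = 5.5332
Stratum 3 (Site C): n = 446; a·d/n = 94·123/446 = 25.9238; b·c/n = 217·12/446 = 5.8386
OR_MH = (2.4043 + 1.8942 + 25.9238) / (10.8596 + 5.5332 + 5.8386) = 30.2222 / 22.2313 = 1.35944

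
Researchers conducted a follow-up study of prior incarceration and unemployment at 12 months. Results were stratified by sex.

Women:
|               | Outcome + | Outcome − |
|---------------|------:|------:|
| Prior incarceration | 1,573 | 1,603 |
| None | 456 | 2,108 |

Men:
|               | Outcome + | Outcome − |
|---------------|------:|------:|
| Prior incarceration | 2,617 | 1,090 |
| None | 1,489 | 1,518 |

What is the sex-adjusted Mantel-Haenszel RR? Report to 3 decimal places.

RR_MH = Σ(aᵢ·n₀ᵢ/nᵢ) / Σ(cᵢ·n₁ᵢ/nᵢ), with n₁ᵢ = aᵢ+bᵢ (exposed), n₀ᵢ = cᵢ+dᵢ (unexposed), nᵢ = n₁ᵢ+n₀ᵢ.
Stratum 1 (Women): n₁ = 3176, n₀ = 2564, n = 5740; a·n₀/n = 1573·2564/5740 = 702.6432; c·n₁/n = 456·3176/5740 = 252.3094
Stratum 2 (Men): n₁ = 3707, n₀ = 3007, n = 6714; a·n₀/n = 2617·3007/6714 = 1172.0761; c·n₁/n = 1489·3707/6714 = 822.1214
RR_MH = (702.6432 + 1172.0761) / (252.3094 + 822.1214) = 1874.7193 / 1074.4308 = 1.74485

1.745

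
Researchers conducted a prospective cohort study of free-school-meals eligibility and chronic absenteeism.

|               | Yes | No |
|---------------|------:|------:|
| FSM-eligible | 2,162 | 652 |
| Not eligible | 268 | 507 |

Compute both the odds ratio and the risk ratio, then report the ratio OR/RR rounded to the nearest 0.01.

2.82

Cells: a = 2162, b = 652, c = 268, d = 507.
OR = (2162·507)/(652·268) = 1096134/174736 = 6.27309
Risk in exposed = 2162/2814 = 0.76830; risk in unexposed = 268/775 = 0.34581; RR = 2.22177
OR/RR = 6.27309 / 2.22177 = 2.82347
The outcome is not rare, so the OR lies further from 1 than the RR.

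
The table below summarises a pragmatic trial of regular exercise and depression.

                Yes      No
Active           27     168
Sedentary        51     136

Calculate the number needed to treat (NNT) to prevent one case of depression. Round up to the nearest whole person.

Risk in treated group = 27/195 = 0.13846; risk in control = 51/187 = 0.27273.
Absolute risk reduction = 0.27273 − 0.13846 = 0.13427
NNT = 1 / ARR = 1 / 0.13427 = 7.448 → round up → 8

8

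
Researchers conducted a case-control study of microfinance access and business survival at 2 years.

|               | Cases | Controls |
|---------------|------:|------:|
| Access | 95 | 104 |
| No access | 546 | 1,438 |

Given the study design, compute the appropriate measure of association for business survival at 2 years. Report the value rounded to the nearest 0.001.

2.406

Cells: a = 95, b = 104, c = 546, d = 1438.
This is a case-control study: participants were sampled on outcome status, so risks in the source population cannot be estimated directly — relative risk is not valid here. The odds ratio is the appropriate measure.
OR = (a·d)/(b·c) = (95 × 1438) / (104 × 546) = 136610 / 56784 = 2.40578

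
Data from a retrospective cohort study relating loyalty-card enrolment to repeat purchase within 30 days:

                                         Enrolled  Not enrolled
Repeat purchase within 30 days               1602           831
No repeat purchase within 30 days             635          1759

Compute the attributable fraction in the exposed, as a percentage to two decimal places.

Reading the table with exposure as columns: a = 1602 (Enrolled, case), b = 635 (Enrolled, non-case), c = 831 (Not enrolled, case), d = 1759.
Risk in exposed = 1602/2237 = 0.71614; risk in unexposed = 831/2590 = 0.32085.
RR = 0.71614/0.32085 = 2.23201
AR% = (RR − 1)/RR × 100 = (2.23201 − 1)/2.23201 × 100 = 55.1972%

55.20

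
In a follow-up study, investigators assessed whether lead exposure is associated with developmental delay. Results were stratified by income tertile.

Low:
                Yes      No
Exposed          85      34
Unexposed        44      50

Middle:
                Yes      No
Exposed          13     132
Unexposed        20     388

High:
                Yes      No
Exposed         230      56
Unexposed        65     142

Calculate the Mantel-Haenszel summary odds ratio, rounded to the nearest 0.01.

OR_MH = Σ(aᵢdᵢ/nᵢ) / Σ(bᵢcᵢ/nᵢ), where nᵢ is the stratum total.
Stratum 1 (Low): n = 213; a·d/n = 85·50/213 = 19.9531; b·c/n = 34·44/213 = 7.0235
Stratum 2 (Middle): n = 553; a·d/n = 13·388/553 = 9.1212; b·c/n = 132·20/553 = 4.7740
Stratum 3 (High): n = 493; a·d/n = 230·142/493 = 66.2475; b·c/n = 56·65/493 = 7.3834
OR_MH = (19.9531 + 9.1212 + 66.2475) / (7.0235 + 4.7740 + 7.3834) = 95.3217 / 19.1808 = 4.96964

4.97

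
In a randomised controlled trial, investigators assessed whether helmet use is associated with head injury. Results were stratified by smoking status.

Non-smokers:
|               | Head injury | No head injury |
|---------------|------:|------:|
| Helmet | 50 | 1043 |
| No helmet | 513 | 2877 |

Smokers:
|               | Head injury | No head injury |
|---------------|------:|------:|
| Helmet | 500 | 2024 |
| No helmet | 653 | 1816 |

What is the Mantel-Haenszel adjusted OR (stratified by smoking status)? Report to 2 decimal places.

0.56

OR_MH = Σ(aᵢdᵢ/nᵢ) / Σ(bᵢcᵢ/nᵢ), where nᵢ is the stratum total.
Stratum 1 (Non-smokers): n = 4483; a·d/n = 50·2877/4483 = 32.0879; b·c/n = 1043·513/4483 = 119.3529
Stratum 2 (Smokers): n = 4993; a·d/n = 500·1816/4993 = 181.8546; b·c/n = 2024·653/4993 = 264.7050
OR_MH = (32.0879 + 181.8546) / (119.3529 + 264.7050) = 213.9425 / 384.0579 = 0.55706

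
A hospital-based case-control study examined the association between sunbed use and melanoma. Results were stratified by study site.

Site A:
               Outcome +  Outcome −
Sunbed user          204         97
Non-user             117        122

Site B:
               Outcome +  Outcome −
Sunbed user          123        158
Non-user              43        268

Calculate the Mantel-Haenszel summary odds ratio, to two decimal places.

3.13

OR_MH = Σ(aᵢdᵢ/nᵢ) / Σ(bᵢcᵢ/nᵢ), where nᵢ is the stratum total.
Stratum 1 (Site A): n = 540; a·d/n = 204·122/540 = 46.0889; b·c/n = 97·117/540 = 21.0167
Stratum 2 (Site B): n = 592; a·d/n = 123·268/592 = 55.6824; b·c/n = 158·43/592 = 11.4764
OR_MH = (46.0889 + 55.6824) / (21.0167 + 11.4764) = 101.7713 / 32.4930 = 3.13210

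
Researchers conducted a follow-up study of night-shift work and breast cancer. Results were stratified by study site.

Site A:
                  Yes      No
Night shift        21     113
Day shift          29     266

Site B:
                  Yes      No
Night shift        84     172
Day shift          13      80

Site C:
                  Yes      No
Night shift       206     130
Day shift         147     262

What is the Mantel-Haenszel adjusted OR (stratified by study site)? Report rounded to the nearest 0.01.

OR_MH = Σ(aᵢdᵢ/nᵢ) / Σ(bᵢcᵢ/nᵢ), where nᵢ is the stratum total.
Stratum 1 (Site A): n = 429; a·d/n = 21·266/429 = 13.0210; b·c/n = 113·29/429 = 7.6387
Stratum 2 (Site B): n = 349; a·d/n = 84·80/349 = 19.2550; b·c/n = 172·13/349 = 6.4069
Stratum 3 (Site C): n = 745; a·d/n = 206·262/745 = 72.4456; b·c/n = 130·147/745 = 25.6510
OR_MH = (13.0210 + 19.2550 + 72.4456) / (7.6387 + 6.4069 + 25.6510) = 104.7216 / 39.6966 = 2.63805

2.64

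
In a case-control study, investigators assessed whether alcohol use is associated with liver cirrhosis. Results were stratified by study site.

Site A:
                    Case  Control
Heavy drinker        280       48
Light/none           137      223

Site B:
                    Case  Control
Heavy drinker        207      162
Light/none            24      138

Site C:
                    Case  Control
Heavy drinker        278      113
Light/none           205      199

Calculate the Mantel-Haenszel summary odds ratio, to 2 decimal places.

4.65

OR_MH = Σ(aᵢdᵢ/nᵢ) / Σ(bᵢcᵢ/nᵢ), where nᵢ is the stratum total.
Stratum 1 (Site A): n = 688; a·d/n = 280·223/688 = 90.7558; b·c/n = 48·137/688 = 9.5581
Stratum 2 (Site B): n = 531; a·d/n = 207·138/531 = 53.7966; b·c/n = 162·24/531 = 7.3220
Stratum 3 (Site C): n = 795; a·d/n = 278·199/795 = 69.5874; b·c/n = 113·205/795 = 29.1384
OR_MH = (90.7558 + 53.7966 + 69.5874) / (9.5581 + 7.3220 + 29.1384) = 214.1398 / 46.0185 = 4.65334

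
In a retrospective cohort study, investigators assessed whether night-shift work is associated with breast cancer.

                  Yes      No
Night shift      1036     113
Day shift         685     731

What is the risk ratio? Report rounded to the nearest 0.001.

Cells: a = 1036, b = 113, c = 685, d = 731.
Risk in exposed = 1036/1149 = 0.90165; risk in unexposed = 685/1416 = 0.48376.
RR = 0.90165 / 0.48376 = 1.86386
The risk among the exposed is 1.86 times that among the unexposed.

1.864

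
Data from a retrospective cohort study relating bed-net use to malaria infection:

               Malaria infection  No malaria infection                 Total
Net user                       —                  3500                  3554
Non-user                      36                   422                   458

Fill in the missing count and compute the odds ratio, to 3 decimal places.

0.181

The missing cell is in the exposed row: 3554 − 3500 = 54.
So a = 54, b = 3500, c = 36, d = 422.
OR = (a·d)/(b·c) = (54 × 422) / (3500 × 36) = 22788 / 126000 = 0.18086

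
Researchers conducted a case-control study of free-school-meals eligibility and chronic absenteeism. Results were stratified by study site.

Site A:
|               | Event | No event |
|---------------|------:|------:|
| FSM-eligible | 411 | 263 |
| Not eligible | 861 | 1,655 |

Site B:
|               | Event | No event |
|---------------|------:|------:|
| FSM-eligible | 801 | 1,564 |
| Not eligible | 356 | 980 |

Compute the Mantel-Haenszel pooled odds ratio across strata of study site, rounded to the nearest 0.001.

OR_MH = Σ(aᵢdᵢ/nᵢ) / Σ(bᵢcᵢ/nᵢ), where nᵢ is the stratum total.
Stratum 1 (Site A): n = 3190; a·d/n = 411·1655/3190 = 213.2304; b·c/n = 263·861/3190 = 70.9853
Stratum 2 (Site B): n = 3701; a·d/n = 801·980/3701 = 212.0994; b·c/n = 1564·356/3701 = 150.4415
OR_MH = (213.2304 + 212.0994) / (70.9853 + 150.4415) = 425.3298 / 221.4268 = 1.92086

1.921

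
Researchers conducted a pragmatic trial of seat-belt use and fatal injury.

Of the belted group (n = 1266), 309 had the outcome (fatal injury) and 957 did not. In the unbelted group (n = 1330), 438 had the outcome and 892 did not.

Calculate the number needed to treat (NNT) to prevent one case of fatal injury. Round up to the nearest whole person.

Risk in treated group = 309/1266 = 0.24408; risk in control = 438/1330 = 0.32932.
Absolute risk reduction = 0.32932 − 0.24408 = 0.08525
NNT = 1 / ARR = 1 / 0.08525 = 11.731 → round up → 12

12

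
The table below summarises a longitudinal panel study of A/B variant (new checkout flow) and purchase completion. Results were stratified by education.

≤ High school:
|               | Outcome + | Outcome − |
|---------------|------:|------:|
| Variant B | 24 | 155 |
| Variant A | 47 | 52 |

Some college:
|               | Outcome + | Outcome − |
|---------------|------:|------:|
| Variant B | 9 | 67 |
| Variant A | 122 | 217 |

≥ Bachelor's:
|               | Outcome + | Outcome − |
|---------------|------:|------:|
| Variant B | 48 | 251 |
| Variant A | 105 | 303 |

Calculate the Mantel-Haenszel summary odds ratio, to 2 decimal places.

0.36

OR_MH = Σ(aᵢdᵢ/nᵢ) / Σ(bᵢcᵢ/nᵢ), where nᵢ is the stratum total.
Stratum 1 (≤ High school): n = 278; a·d/n = 24·52/278 = 4.4892; b·c/n = 155·47/278 = 26.2050
Stratum 2 (Some college): n = 415; a·d/n = 9·217/415 = 4.7060; b·c/n = 67·122/415 = 19.6964
Stratum 3 (≥ Bachelor's): n = 707; a·d/n = 48·303/707 = 20.5714; b·c/n = 251·105/707 = 37.2772
OR_MH = (4.4892 + 4.7060 + 20.5714) / (26.2050 + 19.6964 + 37.2772) = 29.7667 / 83.1786 = 0.35786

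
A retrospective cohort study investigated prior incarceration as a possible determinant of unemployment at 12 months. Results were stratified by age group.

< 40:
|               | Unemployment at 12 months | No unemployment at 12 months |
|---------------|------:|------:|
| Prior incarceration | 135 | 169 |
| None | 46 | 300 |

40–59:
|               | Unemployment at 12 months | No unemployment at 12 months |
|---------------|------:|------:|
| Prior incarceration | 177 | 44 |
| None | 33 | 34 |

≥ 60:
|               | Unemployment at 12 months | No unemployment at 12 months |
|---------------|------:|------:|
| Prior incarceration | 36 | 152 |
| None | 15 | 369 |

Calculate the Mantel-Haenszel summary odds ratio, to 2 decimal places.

OR_MH = Σ(aᵢdᵢ/nᵢ) / Σ(bᵢcᵢ/nᵢ), where nᵢ is the stratum total.
Stratum 1 (< 40): n = 650; a·d/n = 135·300/650 = 62.3077; b·c/n = 169·46/650 = 11.9600
Stratum 2 (40–59): n = 288; a·d/n = 177·34/288 = 20.8958; b·c/n = 44·33/288 = 5.0417
Stratum 3 (≥ 60): n = 572; a·d/n = 36·369/572 = 23.2238; b·c/n = 152·15/572 = 3.9860
OR_MH = (62.3077 + 20.8958 + 23.2238) / (11.9600 + 5.0417 + 3.9860) = 106.4273 / 20.9877 = 5.07094

5.07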